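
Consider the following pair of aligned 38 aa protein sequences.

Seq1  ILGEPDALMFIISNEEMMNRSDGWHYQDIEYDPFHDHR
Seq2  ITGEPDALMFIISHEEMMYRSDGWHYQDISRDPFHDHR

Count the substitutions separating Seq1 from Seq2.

5

Mismatches occur at site 2 (L↔T), site 14 (N↔H), site 19 (N↔Y), site 30 (E↔S), site 31 (Y↔R).
That gives 5 mismatches out of 38 aligned sites, so the Hamming distance is 5.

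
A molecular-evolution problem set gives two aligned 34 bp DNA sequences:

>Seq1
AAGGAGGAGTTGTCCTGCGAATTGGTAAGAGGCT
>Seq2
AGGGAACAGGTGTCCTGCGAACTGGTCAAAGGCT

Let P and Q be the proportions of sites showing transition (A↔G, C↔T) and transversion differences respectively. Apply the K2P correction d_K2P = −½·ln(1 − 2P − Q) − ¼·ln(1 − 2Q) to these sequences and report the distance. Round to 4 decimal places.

0.2440

The sequences differ at positions 2 (A/G, transition), 6 (G/A, transition), 7 (G/C, transversion), 10 (T/G, transversion), 22 (T/C, transition), 27 (A/C, transversion), 29 (G/A, transition).
Of the 7 differences, 4 transitions and 3 transversions over 34 sites: P = 4/34 = 0.117647, Q = 3/34 = 0.088235.
d = −0.5·ln(0.676471) − 0.25·ln(0.823530) = −0.5·(-0.390866) − 0.25·(-0.194155) = 0.2440.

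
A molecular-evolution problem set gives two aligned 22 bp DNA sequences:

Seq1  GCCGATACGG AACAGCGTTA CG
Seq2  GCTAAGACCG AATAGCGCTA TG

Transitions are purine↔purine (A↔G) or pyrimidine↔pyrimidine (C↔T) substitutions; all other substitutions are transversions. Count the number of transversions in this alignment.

2

Differing sites — 3:C/T (Ti); 4:G/A (Ti); 6:T/G (Tv); 9:G/C (Tv); 13:C/T (Ti); 18:T/C (Ti); 21:C/T (Ti).
Of the 7 differences, 5 transitions and 2 transversions, so the answer is 2.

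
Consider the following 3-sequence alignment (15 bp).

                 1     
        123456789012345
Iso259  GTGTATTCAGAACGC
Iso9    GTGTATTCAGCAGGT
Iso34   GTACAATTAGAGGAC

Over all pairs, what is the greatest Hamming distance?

Pairwise Hamming distances:
  Iso259 vs Iso9: 3
  Iso259 vs Iso34: 7
  Iso9 vs Iso34: 8
The largest is 8, between Iso9 and Iso34.

8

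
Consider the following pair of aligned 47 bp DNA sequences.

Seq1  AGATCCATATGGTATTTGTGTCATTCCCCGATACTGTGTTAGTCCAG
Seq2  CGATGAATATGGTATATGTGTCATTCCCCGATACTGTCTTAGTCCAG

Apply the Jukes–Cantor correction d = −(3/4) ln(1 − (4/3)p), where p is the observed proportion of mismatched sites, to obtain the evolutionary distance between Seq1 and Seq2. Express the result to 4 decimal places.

Differing sites — 1:A/C; 5:C/G; 6:C/A; 16:T/A; 38:G/C.
p = 5/47 = 0.106383.
d = −0.75 · ln(1 − (4/3)·0.106383) = −0.75 · ln(0.858156) = −0.75 · (-0.152969) = 0.1147.

0.1147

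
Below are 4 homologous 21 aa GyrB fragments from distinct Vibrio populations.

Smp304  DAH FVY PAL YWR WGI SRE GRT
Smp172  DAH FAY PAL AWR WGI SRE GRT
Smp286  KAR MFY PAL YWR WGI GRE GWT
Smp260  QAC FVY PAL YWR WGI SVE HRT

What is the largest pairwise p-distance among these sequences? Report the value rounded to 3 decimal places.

Pairwise Hamming distances:
  Smp304 vs Smp172: 2
  Smp304 vs Smp286: 6
  Smp304 vs Smp260: 4
  Smp172 vs Smp286: 7
  Smp172 vs Smp260: 6
  Smp286 vs Smp260: 8
The largest is 8 mismatches, between Smp286 and Smp260; p = 8/21 = 0.381.

0.381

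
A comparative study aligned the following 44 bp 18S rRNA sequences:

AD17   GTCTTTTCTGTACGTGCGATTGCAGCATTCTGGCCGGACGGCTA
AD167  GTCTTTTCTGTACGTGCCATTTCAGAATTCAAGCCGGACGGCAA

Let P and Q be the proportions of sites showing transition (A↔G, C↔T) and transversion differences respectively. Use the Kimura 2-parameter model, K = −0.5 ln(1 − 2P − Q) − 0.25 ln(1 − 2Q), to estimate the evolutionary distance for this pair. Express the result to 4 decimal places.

0.1511

The sequences differ at positions 18 (G/C, transversion), 22 (G/T, transversion), 26 (C/A, transversion), 31 (T/A, transversion), 32 (G/A, transition), 43 (T/A, transversion).
Of the 6 differences, 1 transition and 5 transversions over 44 sites: P = 1/44 = 0.022727, Q = 5/44 = 0.113636.
d = −0.5·ln(0.840910) − 0.25·ln(0.772728) = −0.5·(-0.173271) − 0.25·(-0.257828) = 0.1511.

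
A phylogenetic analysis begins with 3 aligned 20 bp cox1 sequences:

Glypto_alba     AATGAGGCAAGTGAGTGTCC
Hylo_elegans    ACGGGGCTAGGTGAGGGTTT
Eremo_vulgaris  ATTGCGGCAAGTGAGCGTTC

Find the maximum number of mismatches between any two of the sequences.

9

Pairwise Hamming distances:
  Glypto_alba vs Hylo_elegans: 9
  Glypto_alba vs Eremo_vulgaris: 4
  Hylo_elegans vs Eremo_vulgaris: 8
The largest is 9, between Glypto_alba and Hylo_elegans.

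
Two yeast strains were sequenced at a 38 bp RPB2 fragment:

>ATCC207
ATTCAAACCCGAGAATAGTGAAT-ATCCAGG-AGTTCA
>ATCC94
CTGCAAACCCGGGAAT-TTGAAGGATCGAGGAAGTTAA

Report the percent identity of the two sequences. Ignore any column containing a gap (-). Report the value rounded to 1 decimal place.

80.0%

Excluding the 3 gap columns leaves 35 comparable sites.
Differing sites — 1:A/C; 3:T/G; 12:A/G; 18:G/T; 23:T/G; 28:C/G; 37:C/A.
28 of the 35 comparable sites match, so the percent identity is 28/35 × 100 = 80.0%.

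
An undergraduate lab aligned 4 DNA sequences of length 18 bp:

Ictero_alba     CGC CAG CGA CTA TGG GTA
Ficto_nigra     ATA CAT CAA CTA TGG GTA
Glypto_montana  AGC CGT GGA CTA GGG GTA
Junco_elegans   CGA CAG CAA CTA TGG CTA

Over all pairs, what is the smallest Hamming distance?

Pairwise Hamming distances:
  Ictero_alba vs Ficto_nigra: 5
  Ictero_alba vs Glypto_montana: 5
  Ictero_alba vs Junco_elegans: 3
  Ficto_nigra vs Glypto_montana: 6
  Ficto_nigra vs Junco_elegans: 4
  Glypto_montana vs Junco_elegans: 8
The smallest is 3, between Ictero_alba and Junco_elegans.

3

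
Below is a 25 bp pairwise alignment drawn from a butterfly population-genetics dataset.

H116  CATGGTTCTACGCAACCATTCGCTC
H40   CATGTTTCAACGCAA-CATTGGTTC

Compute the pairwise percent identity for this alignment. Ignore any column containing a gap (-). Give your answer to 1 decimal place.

Excluding the 1 gap column leaves 24 comparable sites.
Differing sites — 5:G/T; 9:T/A; 21:C/G; 23:C/T.
20 of the 24 comparable sites match, so the percent identity is 20/24 × 100 = 83.3%.

83.3%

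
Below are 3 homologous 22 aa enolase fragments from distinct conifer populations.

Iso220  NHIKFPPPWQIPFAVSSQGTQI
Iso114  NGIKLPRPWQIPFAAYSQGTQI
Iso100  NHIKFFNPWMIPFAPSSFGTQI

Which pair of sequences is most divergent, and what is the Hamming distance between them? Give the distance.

8

Pairwise Hamming distances:
  Iso220 vs Iso114: 5
  Iso220 vs Iso100: 5
  Iso114 vs Iso100: 8
The largest is 8, between Iso114 and Iso100.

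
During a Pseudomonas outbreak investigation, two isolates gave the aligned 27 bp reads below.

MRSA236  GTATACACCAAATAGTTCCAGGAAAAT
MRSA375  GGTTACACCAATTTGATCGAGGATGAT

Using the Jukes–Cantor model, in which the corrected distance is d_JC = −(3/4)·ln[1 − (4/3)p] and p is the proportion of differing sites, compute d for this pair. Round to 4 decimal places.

0.3770

Mismatches occur at site 2 (T→G), site 3 (A→T), site 12 (A→T), site 14 (A→T), site 16 (T→A), site 19 (C→G), site 24 (A→T), site 25 (A→G).
p = 8/27 = 0.296296.
d = −0.75 · ln(1 − (4/3)·0.296296) = −0.75 · ln(0.604939) = −0.75 · (-0.502628) = 0.3770.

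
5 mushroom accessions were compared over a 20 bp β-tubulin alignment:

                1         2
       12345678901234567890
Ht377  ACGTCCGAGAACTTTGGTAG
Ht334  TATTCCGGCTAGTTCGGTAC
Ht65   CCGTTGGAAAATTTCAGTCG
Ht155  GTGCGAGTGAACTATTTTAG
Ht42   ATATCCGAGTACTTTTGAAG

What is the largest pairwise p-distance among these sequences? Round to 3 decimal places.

Pairwise Hamming distances:
  Ht377 vs Ht334: 9
  Ht377 vs Ht65: 8
  Ht377 vs Ht155: 9
  Ht377 vs Ht42: 5
  Ht334 vs Ht65: 12
  Ht334 vs Ht155: 15
  Ht334 vs Ht42: 10
  Ht65 vs Ht155: 13
  Ht65 vs Ht42: 12
  Ht155 vs Ht42: 10
The largest is 15 mismatches, between Ht334 and Ht155; p = 15/20 = 0.750.

0.750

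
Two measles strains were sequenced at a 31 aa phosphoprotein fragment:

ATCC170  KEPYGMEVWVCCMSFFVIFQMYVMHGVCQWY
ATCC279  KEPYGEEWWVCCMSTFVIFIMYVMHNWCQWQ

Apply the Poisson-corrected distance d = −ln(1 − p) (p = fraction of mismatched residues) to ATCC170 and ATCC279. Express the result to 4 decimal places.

0.2559

Mismatches occur at site 6 (M↔E), site 8 (V↔W), site 15 (F↔T), site 20 (Q↔I), site 26 (G↔N), site 27 (V↔W), site 31 (Y↔Q).
p = 7/31 = 0.225806.
d = −ln(1 − 0.225806) = −ln(0.774194) = 0.2559.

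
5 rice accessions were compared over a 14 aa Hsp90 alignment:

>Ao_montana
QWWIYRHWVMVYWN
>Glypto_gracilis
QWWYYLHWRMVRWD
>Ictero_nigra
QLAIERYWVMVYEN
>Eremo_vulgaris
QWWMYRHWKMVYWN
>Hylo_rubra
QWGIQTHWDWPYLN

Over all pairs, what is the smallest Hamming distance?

Pairwise Hamming distances:
  Ao_montana vs Glypto_gracilis: 5
  Ao_montana vs Ictero_nigra: 5
  Ao_montana vs Eremo_vulgaris: 2
  Ao_montana vs Hylo_rubra: 7
  Glypto_gracilis vs Ictero_nigra: 10
  Glypto_gracilis vs Eremo_vulgaris: 5
  Glypto_gracilis vs Hylo_rubra: 10
  Ictero_nigra vs Eremo_vulgaris: 7
  Ictero_nigra vs Hylo_rubra: 9
  Eremo_vulgaris vs Hylo_rubra: 8
The smallest is 2, between Ao_montana and Eremo_vulgaris.

2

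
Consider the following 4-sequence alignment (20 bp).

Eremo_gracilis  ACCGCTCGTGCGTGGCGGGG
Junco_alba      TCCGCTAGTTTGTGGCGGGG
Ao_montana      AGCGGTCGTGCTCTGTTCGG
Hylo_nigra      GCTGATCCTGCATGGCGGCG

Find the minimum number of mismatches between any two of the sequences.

4

Pairwise Hamming distances:
  Eremo_gracilis vs Junco_alba: 4
  Eremo_gracilis vs Ao_montana: 8
  Eremo_gracilis vs Hylo_nigra: 6
  Junco_alba vs Ao_montana: 12
  Junco_alba vs Hylo_nigra: 9
  Ao_montana vs Hylo_nigra: 12
The smallest is 4, between Eremo_gracilis and Junco_alba.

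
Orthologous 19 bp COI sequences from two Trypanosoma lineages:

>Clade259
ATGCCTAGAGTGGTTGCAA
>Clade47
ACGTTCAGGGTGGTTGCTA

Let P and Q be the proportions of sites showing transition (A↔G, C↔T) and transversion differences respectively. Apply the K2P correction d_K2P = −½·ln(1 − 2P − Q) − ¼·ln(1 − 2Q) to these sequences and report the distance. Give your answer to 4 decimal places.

The sequences differ at positions 2 (T/C, transition), 4 (C/T, transition), 5 (C/T, transition), 6 (T/C, transition), 9 (A/G, transition), 18 (A/T, transversion).
Of the 6 differences, 5 transitions and 1 transversion over 19 sites: P = 5/19 = 0.263158, Q = 1/19 = 0.052632.
d = −0.5·ln(0.421052) − 0.25·ln(0.894736) = −0.5·(-0.864999) − 0.25·(-0.111227) = 0.4603.

0.4603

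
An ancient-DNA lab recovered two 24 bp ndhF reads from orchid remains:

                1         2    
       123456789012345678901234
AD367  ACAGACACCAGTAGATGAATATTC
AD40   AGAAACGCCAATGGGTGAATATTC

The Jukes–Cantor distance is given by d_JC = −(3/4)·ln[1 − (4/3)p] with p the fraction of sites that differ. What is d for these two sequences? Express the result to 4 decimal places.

0.3041

Differing sites — 2:C/G; 4:G/A; 7:A/G; 11:G/A; 13:A/G; 15:A/G.
p = 6/24 = 0.250000.
d = −0.75 · ln(1 − (4/3)·0.250000) = −0.75 · ln(0.666667) = −0.75 · (-0.405465) = 0.3041.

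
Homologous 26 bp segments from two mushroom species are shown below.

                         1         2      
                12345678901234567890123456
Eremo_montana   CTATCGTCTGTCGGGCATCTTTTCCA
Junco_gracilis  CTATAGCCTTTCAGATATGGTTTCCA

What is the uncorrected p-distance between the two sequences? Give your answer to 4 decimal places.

0.3077

The sequences differ at positions 5 (C/A), 7 (T/C), 10 (G/T), 13 (G/A), 15 (G/A), 16 (C/T), 19 (C/G), 20 (T/G).
There are 8 differences over 26 sites, so p = 8/26 = 0.3077.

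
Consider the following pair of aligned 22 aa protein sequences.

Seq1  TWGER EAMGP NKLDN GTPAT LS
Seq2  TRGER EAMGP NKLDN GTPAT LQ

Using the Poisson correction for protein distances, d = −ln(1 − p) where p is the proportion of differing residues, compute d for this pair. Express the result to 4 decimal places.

Differing sites — 2:W/R; 22:S/Q.
p = 2/22 = 0.090909.
d = −ln(1 − 0.090909) = −ln(0.909091) = 0.0953.

0.0953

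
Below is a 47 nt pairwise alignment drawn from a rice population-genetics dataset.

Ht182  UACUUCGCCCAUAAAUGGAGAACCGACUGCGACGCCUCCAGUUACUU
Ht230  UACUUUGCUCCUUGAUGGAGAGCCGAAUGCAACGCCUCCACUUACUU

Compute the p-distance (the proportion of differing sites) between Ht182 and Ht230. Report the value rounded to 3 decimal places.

Differing sites — 6:C/U; 9:C/U; 11:A/C; 13:A/U; 14:A/G; 22:A/G; 27:C/A; 31:G/A; 41:G/C.
There are 9 differences over 47 sites, so p = 9/47 = 0.191.

0.191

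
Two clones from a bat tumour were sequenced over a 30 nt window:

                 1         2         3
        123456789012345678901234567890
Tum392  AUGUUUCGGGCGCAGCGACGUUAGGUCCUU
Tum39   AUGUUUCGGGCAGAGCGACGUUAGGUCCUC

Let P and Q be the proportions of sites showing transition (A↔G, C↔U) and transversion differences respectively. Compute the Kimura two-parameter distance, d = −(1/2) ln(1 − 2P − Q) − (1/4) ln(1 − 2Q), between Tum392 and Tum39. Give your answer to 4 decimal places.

Differing sites — 12:G/A (Ti); 13:C/G (Tv); 30:U/C (Ti).
Of the 3 differences, 2 transitions and 1 transversion over 30 sites: P = 2/30 = 0.066667, Q = 1/30 = 0.033333.
d = −0.5·ln(0.833333) − 0.25·ln(0.933334) = −0.5·(-0.182322) − 0.25·(-0.068992) = 0.1084.

0.1084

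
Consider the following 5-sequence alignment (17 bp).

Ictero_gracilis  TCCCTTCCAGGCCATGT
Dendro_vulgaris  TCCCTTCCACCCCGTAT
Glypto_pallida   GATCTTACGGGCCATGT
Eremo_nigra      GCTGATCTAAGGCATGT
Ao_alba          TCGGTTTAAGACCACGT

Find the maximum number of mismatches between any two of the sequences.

10

Pairwise Hamming distances:
  Ictero_gracilis vs Dendro_vulgaris: 4
  Ictero_gracilis vs Glypto_pallida: 5
  Ictero_gracilis vs Eremo_nigra: 7
  Ictero_gracilis vs Ao_alba: 6
  Dendro_vulgaris vs Glypto_pallida: 9
  Dendro_vulgaris vs Eremo_nigra: 10
  Dendro_vulgaris vs Ao_alba: 9
  Glypto_pallida vs Eremo_nigra: 8
  Glypto_pallida vs Ao_alba: 9
  Eremo_nigra vs Ao_alba: 9
The largest is 10, between Dendro_vulgaris and Eremo_nigra.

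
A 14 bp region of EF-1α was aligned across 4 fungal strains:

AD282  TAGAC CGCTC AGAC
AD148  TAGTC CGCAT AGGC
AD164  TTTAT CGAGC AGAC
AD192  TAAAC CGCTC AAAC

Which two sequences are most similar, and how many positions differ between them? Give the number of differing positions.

Pairwise Hamming distances:
  AD282 vs AD148: 4
  AD282 vs AD164: 5
  AD282 vs AD192: 2
  AD148 vs AD164: 8
  AD148 vs AD192: 6
  AD164 vs AD192: 6
The smallest is 2, between AD282 and AD192.

2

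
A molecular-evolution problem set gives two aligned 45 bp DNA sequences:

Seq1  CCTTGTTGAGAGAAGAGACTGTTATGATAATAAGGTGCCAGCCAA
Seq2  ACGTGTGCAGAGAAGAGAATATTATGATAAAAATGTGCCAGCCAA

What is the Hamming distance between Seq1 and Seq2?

8

The sequences differ at positions 1 (C/A), 3 (T/G), 7 (T/G), 8 (G/C), 19 (C/A), 21 (G/A), 31 (T/A), 34 (G/T).
That gives 8 mismatches out of 45 aligned sites, so the Hamming distance is 8.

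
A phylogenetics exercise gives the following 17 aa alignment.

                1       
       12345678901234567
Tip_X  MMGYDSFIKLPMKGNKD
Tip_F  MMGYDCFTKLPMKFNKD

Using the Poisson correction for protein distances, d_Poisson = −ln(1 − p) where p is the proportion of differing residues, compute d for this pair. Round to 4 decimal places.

Differing sites — 6:S/C; 8:I/T; 14:G/F.
p = 3/17 = 0.176471.
d = −ln(1 − 0.176471) = −ln(0.823529) = 0.1942.

0.1942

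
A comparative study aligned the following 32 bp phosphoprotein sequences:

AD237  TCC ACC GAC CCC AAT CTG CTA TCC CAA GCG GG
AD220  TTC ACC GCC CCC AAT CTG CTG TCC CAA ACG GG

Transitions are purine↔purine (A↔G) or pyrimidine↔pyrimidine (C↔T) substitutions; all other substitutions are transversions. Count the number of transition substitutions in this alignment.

3

Mismatches occur at site 2 (C/T, transition), site 8 (A/C, transversion), site 21 (A/G, transition), site 28 (G/A, transition).
Of the 4 differences, 3 transitions and 1 transversion, so the answer is 3.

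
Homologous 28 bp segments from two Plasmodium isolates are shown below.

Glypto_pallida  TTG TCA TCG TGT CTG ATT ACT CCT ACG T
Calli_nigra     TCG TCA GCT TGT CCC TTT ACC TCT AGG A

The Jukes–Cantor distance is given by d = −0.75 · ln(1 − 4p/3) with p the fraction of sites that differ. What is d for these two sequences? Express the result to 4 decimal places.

0.4850

The sequences differ at positions 2 (T/C), 7 (T/G), 9 (G/T), 14 (T/C), 15 (G/C), 16 (A/T), 21 (T/C), 22 (C/T), 26 (C/G), 28 (T/A).
p = 10/28 = 0.357143.
d = −0.75 · ln(1 − (4/3)·0.357143) = −0.75 · ln(0.523809) = −0.75 · (-0.646628) = 0.4850.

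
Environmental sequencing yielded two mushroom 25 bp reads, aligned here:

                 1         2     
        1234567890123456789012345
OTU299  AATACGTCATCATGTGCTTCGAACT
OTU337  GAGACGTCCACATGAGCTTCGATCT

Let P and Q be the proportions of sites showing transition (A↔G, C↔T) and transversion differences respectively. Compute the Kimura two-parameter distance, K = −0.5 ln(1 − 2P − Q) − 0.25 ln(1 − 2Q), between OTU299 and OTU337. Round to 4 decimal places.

Differing sites — 1:A/G (Ti); 3:T/G (Tv); 9:A/C (Tv); 10:T/A (Tv); 15:T/A (Tv); 23:A/T (Tv).
Of the 6 differences, 1 transition and 5 transversions over 25 sites: P = 1/25 = 0.040000, Q = 5/25 = 0.200000.
d = −0.5·ln(0.720000) − 0.25·ln(0.600000) = −0.5·(-0.328504) − 0.25·(-0.510826) = 0.2920.

0.2920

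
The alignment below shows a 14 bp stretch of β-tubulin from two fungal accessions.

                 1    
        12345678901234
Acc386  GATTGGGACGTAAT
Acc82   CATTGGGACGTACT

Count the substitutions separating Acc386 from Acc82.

The sequences differ at positions 1 (G/C), 13 (A/C).
That gives 2 mismatches out of 14 aligned sites, so the Hamming distance is 2.

2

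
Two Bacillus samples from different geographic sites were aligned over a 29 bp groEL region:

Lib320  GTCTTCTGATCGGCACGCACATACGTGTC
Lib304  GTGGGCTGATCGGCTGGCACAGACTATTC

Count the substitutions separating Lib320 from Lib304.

Differing sites — 3:C/G; 4:T/G; 5:T/G; 15:A/T; 16:C/G; 22:T/G; 25:G/T; 26:T/A; 27:G/T.
That gives 9 mismatches out of 29 aligned sites, so the Hamming distance is 9.

9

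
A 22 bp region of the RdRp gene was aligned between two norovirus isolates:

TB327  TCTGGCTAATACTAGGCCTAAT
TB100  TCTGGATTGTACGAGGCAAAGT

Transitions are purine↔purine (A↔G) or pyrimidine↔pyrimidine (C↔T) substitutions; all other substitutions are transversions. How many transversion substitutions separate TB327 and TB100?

5

Differing sites — 6:C/A (Tv); 8:A/T (Tv); 9:A/G (Ti); 13:T/G (Tv); 18:C/A (Tv); 19:T/A (Tv); 21:A/G (Ti).
Of the 7 differences, 2 transitions and 5 transversions, so the answer is 5.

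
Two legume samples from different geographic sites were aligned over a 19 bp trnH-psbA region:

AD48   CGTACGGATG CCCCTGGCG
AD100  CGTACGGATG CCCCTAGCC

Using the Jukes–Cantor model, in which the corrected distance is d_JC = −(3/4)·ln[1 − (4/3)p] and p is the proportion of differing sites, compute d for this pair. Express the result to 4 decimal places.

Mismatches occur at site 16 (G↔A), site 19 (G↔C).
p = 2/19 = 0.105263.
d = −0.75 · ln(1 − (4/3)·0.105263) = −0.75 · ln(0.859649) = −0.75 · (-0.151231) = 0.1134.

0.1134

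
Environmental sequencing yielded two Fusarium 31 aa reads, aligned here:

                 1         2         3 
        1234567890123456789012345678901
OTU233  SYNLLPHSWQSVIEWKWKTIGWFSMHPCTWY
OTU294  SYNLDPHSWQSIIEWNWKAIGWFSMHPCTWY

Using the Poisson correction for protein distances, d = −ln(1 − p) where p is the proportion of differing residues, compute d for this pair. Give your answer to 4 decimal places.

0.1382

The sequences differ at positions 5 (L/D), 12 (V/I), 16 (K/N), 19 (T/A).
p = 4/31 = 0.129032.
d = −ln(1 − 0.129032) = −ln(0.870968) = 0.1382.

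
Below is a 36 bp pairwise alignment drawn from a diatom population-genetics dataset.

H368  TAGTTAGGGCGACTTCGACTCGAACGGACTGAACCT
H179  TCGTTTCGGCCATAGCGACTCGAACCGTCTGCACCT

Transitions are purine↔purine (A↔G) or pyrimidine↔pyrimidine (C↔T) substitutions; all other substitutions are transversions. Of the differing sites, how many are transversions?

9

Mismatches occur at site 2 (A↔C, transversion), site 6 (A↔T, transversion), site 7 (G↔C, transversion), site 11 (G↔C, transversion), site 13 (C↔T, transition), site 14 (T↔A, transversion), site 15 (T↔G, transversion), site 26 (G↔C, transversion), site 28 (A↔T, transversion), site 32 (A↔C, transversion).
Of the 10 differences, 1 transition and 9 transversions, so the answer is 9.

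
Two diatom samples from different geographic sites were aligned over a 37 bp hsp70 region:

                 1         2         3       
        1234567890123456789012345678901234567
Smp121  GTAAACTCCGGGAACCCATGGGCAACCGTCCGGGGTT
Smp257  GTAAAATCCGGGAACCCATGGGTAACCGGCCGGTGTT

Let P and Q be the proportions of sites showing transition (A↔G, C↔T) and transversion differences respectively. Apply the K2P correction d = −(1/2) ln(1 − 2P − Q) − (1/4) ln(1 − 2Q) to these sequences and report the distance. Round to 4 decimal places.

0.1168

Differing sites — 6:C/A (Tv); 23:C/T (Ti); 29:T/G (Tv); 34:G/T (Tv).
Of the 4 differences, 1 transition and 3 transversions over 37 sites: P = 1/37 = 0.027027, Q = 3/37 = 0.081081.
d = −0.5·ln(0.864865) − 0.25·ln(0.837838) = −0.5·(-0.145182) − 0.25·(-0.176931) = 0.1168.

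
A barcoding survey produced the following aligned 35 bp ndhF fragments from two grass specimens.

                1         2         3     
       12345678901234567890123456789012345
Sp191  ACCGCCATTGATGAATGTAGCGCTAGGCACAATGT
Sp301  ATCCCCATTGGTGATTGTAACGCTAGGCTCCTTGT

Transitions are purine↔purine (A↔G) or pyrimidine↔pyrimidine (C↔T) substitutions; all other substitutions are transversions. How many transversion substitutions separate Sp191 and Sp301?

Mismatches occur at site 2 (C→T, transition), site 4 (G→C, transversion), site 11 (A→G, transition), site 15 (A→T, transversion), site 20 (G→A, transition), site 29 (A→T, transversion), site 31 (A→C, transversion), site 32 (A→T, transversion).
Of the 8 differences, 3 transitions and 5 transversions, so the answer is 5.

5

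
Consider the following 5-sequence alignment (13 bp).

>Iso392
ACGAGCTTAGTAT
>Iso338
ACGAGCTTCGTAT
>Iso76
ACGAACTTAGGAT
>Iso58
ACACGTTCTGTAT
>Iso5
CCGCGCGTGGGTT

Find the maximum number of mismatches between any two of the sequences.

Pairwise Hamming distances:
  Iso392 vs Iso338: 1
  Iso392 vs Iso76: 2
  Iso392 vs Iso58: 5
  Iso392 vs Iso5: 6
  Iso338 vs Iso76: 3
  Iso338 vs Iso58: 5
  Iso338 vs Iso5: 6
  Iso76 vs Iso58: 7
  Iso76 vs Iso5: 6
  Iso58 vs Iso5: 8
The largest is 8, between Iso58 and Iso5.

8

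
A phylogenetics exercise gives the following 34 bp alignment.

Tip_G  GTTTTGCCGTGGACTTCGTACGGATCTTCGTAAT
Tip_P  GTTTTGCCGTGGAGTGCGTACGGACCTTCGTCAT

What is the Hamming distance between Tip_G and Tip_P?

4

Mismatches occur at site 14 (C↔G), site 16 (T↔G), site 25 (T↔C), site 32 (A↔C).
That gives 4 mismatches out of 34 aligned sites, so the Hamming distance is 4.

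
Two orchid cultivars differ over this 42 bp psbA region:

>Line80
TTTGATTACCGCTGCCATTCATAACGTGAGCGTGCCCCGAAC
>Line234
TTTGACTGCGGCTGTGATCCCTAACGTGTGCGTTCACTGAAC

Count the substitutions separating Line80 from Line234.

The sequences differ at positions 6 (T/C), 8 (A/G), 10 (C/G), 15 (C/T), 16 (C/G), 19 (T/C), 21 (A/C), 29 (A/T), 34 (G/T), 36 (C/A), 38 (C/T).
That gives 11 mismatches out of 42 aligned sites, so the Hamming distance is 11.

11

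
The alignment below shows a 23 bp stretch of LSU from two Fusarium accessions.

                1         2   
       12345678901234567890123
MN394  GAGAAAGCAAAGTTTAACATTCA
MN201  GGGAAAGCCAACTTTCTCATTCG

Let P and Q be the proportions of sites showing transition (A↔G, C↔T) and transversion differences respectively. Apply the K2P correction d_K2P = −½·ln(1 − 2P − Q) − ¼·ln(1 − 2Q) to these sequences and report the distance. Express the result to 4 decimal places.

0.3206

Mismatches occur at site 2 (A/G, transition), site 9 (A/C, transversion), site 12 (G/C, transversion), site 16 (A/C, transversion), site 17 (A/T, transversion), site 23 (A/G, transition).
Of the 6 differences, 2 transitions and 4 transversions over 23 sites: P = 2/23 = 0.086957, Q = 4/23 = 0.173913.
d = −0.5·ln(0.652173) − 0.25·ln(0.652174) = −0.5·(-0.427445) − 0.25·(-0.427444) = 0.3206.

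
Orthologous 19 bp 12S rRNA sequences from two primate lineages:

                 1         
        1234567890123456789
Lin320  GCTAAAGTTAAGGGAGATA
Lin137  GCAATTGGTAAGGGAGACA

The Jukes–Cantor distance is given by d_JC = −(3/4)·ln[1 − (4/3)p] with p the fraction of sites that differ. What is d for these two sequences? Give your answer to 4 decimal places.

The sequences differ at positions 3 (T/A), 5 (A/T), 6 (A/T), 8 (T/G), 18 (T/C).
p = 5/19 = 0.263158.
d = −0.75 · ln(1 − (4/3)·0.263158) = −0.75 · ln(0.649123) = −0.75 · (-0.432133) = 0.3241.

0.3241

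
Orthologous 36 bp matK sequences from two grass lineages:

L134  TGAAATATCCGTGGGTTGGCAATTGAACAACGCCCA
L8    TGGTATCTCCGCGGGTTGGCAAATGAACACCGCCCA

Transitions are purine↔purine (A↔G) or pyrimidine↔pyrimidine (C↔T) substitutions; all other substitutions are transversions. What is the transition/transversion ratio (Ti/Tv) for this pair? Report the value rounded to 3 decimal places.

0.500

Mismatches occur at site 3 (A↔G, transition), site 4 (A↔T, transversion), site 7 (A↔C, transversion), site 12 (T↔C, transition), site 23 (T↔A, transversion), site 30 (A↔C, transversion).
Of the 6 differences, 2 transitions and 4 transversions, so Ti/Tv = 2/4 = 0.500.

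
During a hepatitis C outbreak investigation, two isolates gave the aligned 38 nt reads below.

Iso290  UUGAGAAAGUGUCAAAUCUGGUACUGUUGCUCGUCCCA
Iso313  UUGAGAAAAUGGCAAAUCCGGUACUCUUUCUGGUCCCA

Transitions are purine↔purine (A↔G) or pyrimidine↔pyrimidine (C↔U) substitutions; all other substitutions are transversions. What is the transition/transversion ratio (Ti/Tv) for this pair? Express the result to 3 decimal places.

0.500

The sequences differ at positions 9 (G/A, transition), 12 (U/G, transversion), 19 (U/C, transition), 26 (G/C, transversion), 29 (G/U, transversion), 32 (C/G, transversion).
Of the 6 differences, 2 transitions and 4 transversions, so Ti/Tv = 2/4 = 0.500.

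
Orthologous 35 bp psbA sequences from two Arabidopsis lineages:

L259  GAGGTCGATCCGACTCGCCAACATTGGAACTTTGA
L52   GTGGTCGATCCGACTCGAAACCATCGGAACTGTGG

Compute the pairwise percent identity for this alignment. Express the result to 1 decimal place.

80.0%

The sequences differ at positions 2 (A/T), 18 (C/A), 19 (C/A), 21 (A/C), 25 (T/C), 32 (T/G), 35 (A/G).
28 of the 35 sites match, so the percent identity is 28/35 × 100 = 80.0%.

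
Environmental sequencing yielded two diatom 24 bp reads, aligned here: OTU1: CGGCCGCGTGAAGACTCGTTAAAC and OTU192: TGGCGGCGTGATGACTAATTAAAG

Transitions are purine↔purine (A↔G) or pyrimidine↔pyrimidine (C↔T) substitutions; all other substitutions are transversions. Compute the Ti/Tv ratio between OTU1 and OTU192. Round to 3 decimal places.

0.500

Mismatches occur at site 1 (C↔T, transition), site 5 (C↔G, transversion), site 12 (A↔T, transversion), site 17 (C↔A, transversion), site 18 (G↔A, transition), site 24 (C↔G, transversion).
Of the 6 differences, 2 transitions and 4 transversions, so Ti/Tv = 2/4 = 0.500.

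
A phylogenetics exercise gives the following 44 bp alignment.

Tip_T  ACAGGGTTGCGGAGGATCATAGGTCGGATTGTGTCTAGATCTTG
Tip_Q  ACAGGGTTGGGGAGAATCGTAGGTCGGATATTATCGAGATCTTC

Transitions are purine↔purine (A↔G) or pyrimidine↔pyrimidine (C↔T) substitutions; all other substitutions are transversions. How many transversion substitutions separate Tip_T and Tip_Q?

5

The sequences differ at positions 10 (C/G, transversion), 15 (G/A, transition), 19 (A/G, transition), 30 (T/A, transversion), 31 (G/T, transversion), 33 (G/A, transition), 36 (T/G, transversion), 44 (G/C, transversion).
Of the 8 differences, 3 transitions and 5 transversions, so the answer is 5.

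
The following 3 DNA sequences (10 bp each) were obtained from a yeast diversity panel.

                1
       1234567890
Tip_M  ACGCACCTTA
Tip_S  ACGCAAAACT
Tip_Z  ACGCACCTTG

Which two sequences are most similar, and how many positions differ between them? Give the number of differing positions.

Pairwise Hamming distances:
  Tip_M vs Tip_S: 5
  Tip_M vs Tip_Z: 1
  Tip_S vs Tip_Z: 5
The smallest is 1, between Tip_M and Tip_Z.

1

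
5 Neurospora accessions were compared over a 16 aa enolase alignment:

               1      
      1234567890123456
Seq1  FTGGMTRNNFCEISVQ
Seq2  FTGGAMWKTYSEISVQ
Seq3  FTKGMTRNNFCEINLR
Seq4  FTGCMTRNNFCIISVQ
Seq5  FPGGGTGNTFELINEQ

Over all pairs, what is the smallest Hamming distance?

2

Pairwise Hamming distances:
  Seq1 vs Seq2: 7
  Seq1 vs Seq3: 4
  Seq1 vs Seq4: 2
  Seq1 vs Seq5: 8
  Seq2 vs Seq3: 11
  Seq2 vs Seq4: 9
  Seq2 vs Seq5: 10
  Seq3 vs Seq4: 6
  Seq3 vs Seq5: 9
  Seq4 vs Seq5: 9
The smallest is 2, between Seq1 and Seq4.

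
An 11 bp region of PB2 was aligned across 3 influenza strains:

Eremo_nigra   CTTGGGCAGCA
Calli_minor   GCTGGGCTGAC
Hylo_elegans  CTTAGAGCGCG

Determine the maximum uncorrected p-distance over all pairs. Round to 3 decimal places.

Pairwise Hamming distances:
  Eremo_nigra vs Calli_minor: 5
  Eremo_nigra vs Hylo_elegans: 5
  Calli_minor vs Hylo_elegans: 8
The largest is 8 mismatches, between Calli_minor and Hylo_elegans; p = 8/11 = 0.727.

0.727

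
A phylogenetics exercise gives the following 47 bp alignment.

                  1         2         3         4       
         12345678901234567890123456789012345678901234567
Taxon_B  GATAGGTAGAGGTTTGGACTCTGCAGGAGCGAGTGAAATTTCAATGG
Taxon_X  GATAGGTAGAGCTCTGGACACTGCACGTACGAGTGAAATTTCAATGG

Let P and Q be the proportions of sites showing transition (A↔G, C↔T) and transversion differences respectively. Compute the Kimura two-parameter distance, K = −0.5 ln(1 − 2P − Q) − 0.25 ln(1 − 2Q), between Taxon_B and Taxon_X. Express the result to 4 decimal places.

Mismatches occur at site 12 (G↔C, transversion), site 14 (T↔C, transition), site 20 (T↔A, transversion), site 26 (G↔C, transversion), site 28 (A↔T, transversion), site 29 (G↔A, transition).
Of the 6 differences, 2 transitions and 4 transversions over 47 sites: P = 2/47 = 0.042553, Q = 4/47 = 0.085106.
d = −0.5·ln(0.829788) − 0.25·ln(0.829788) = −0.5·(-0.186585) − 0.25·(-0.186585) = 0.1399.

0.1399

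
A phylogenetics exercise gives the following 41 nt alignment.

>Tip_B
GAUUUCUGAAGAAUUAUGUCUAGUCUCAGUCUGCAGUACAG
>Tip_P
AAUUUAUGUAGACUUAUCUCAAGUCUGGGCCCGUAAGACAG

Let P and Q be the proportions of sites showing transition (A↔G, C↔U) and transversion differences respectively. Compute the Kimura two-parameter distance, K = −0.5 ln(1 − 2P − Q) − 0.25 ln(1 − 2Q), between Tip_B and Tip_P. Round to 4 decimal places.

Mismatches occur at site 1 (G→A, transition), site 6 (C→A, transversion), site 9 (A→U, transversion), site 13 (A→C, transversion), site 18 (G→C, transversion), site 21 (U→A, transversion), site 27 (C→G, transversion), site 28 (A→G, transition), site 30 (U→C, transition), site 32 (U→C, transition), site 34 (C→U, transition), site 36 (G→A, transition), site 37 (U→G, transversion).
Of the 13 differences, 6 transitions and 7 transversions over 41 sites: P = 6/41 = 0.146341, Q = 7/41 = 0.170732.
d = −0.5·ln(0.536586) − 0.25·ln(0.658536) = −0.5·(-0.622528) − 0.25·(-0.417736) = 0.4157.

0.4157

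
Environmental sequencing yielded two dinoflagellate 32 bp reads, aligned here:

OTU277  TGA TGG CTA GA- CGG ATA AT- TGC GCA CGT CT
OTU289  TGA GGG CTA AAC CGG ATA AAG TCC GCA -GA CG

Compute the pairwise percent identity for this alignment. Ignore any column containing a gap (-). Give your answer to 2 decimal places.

Excluding the 3 gap columns leaves 29 comparable sites.
Mismatches occur at site 4 (T/G), site 10 (G/A), site 20 (T/A), site 23 (G/C), site 30 (T/A), site 32 (T/G).
23 of the 29 comparable sites match, so the percent identity is 23/29 × 100 = 79.31%.

79.31%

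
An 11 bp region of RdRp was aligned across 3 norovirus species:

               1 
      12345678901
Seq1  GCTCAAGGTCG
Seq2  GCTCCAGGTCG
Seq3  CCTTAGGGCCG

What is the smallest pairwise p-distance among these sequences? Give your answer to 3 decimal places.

Pairwise Hamming distances:
  Seq1 vs Seq2: 1
  Seq1 vs Seq3: 4
  Seq2 vs Seq3: 5
The smallest is 1 mismatch, between Seq1 and Seq2; p = 1/11 = 0.091.

0.091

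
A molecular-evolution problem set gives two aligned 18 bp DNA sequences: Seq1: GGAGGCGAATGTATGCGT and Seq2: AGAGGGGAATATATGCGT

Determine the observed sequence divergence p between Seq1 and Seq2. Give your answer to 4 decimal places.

0.1667

The sequences differ at positions 1 (G/A), 6 (C/G), 11 (G/A).
There are 3 differences over 18 sites, so p = 3/18 = 0.1667.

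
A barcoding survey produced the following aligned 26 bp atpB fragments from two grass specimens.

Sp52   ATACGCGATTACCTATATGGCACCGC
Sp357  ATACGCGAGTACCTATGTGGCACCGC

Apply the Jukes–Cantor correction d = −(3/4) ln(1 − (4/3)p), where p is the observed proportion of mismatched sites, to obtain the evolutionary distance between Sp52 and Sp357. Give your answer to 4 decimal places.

The sequences differ at positions 9 (T/G), 17 (A/G).
p = 2/26 = 0.076923.
d = −0.75 · ln(1 − (4/3)·0.076923) = −0.75 · ln(0.897436) = −0.75 · (-0.108213) = 0.0812.

0.0812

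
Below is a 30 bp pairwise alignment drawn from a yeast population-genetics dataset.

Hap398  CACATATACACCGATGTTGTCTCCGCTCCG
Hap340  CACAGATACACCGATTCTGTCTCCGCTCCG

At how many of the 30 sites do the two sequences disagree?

3

Mismatches occur at site 5 (T→G), site 16 (G→T), site 17 (T→C).
That gives 3 mismatches out of 30 aligned sites, so the Hamming distance is 3.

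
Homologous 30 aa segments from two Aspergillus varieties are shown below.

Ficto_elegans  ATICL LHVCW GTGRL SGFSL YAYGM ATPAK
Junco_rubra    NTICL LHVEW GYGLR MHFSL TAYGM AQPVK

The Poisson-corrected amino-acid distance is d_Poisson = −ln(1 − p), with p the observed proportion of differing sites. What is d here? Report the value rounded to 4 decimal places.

The sequences differ at positions 1 (A/N), 9 (C/E), 12 (T/Y), 14 (R/L), 15 (L/R), 16 (S/M), 17 (G/H), 21 (Y/T), 27 (T/Q), 29 (A/V).
p = 10/30 = 0.333333.
d = −ln(1 − 0.333333) = −ln(0.666667) = 0.4055.

0.4055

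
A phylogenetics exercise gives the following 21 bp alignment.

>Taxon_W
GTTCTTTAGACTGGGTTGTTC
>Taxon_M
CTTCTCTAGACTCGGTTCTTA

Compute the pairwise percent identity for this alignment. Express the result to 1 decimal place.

Mismatches occur at site 1 (G↔C), site 6 (T↔C), site 13 (G↔C), site 18 (G↔C), site 21 (C↔A).
16 of the 21 sites match, so the percent identity is 16/21 × 100 = 76.2%.

76.2%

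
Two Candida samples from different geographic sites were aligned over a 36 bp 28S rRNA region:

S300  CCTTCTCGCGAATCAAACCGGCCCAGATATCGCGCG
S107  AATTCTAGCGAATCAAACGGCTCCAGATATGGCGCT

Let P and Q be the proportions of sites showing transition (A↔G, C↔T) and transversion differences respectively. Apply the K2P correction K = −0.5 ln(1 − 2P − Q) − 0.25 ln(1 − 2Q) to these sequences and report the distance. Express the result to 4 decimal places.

0.2670

Differing sites — 1:C/A (Tv); 2:C/A (Tv); 7:C/A (Tv); 19:C/G (Tv); 21:G/C (Tv); 22:C/T (Ti); 31:C/G (Tv); 36:G/T (Tv).
Of the 8 differences, 1 transition and 7 transversions over 36 sites: P = 1/36 = 0.027778, Q = 7/36 = 0.194444.
d = −0.5·ln(0.750000) − 0.25·ln(0.611112) = −0.5·(-0.287682) − 0.25·(-0.492475) = 0.2670.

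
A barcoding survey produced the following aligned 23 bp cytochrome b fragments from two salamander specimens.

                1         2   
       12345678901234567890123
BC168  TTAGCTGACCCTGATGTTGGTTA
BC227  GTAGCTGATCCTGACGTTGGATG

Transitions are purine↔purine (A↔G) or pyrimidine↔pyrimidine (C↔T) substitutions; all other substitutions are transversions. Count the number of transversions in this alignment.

Mismatches occur at site 1 (T/G, transversion), site 9 (C/T, transition), site 15 (T/C, transition), site 21 (T/A, transversion), site 23 (A/G, transition).
Of the 5 differences, 3 transitions and 2 transversions, so the answer is 2.

2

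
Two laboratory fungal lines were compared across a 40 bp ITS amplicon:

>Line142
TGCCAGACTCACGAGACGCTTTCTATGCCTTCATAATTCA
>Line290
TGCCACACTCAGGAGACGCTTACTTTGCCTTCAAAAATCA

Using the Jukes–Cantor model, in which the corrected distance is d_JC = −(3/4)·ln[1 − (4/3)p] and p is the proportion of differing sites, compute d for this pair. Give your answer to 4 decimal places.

0.1674

Differing sites — 6:G/C; 12:C/G; 22:T/A; 25:A/T; 34:T/A; 37:T/A.
p = 6/40 = 0.150000.
d = −0.75 · ln(1 − (4/3)·0.150000) = −0.75 · ln(0.800000) = −0.75 · (-0.223144) = 0.1674.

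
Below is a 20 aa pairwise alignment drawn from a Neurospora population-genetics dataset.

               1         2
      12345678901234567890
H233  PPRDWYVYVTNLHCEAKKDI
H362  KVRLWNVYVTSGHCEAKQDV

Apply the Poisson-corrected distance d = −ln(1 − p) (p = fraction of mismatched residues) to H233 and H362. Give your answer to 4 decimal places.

0.5108

Mismatches occur at site 1 (P↔K), site 2 (P↔V), site 4 (D↔L), site 6 (Y↔N), site 11 (N↔S), site 12 (L↔G), site 18 (K↔Q), site 20 (I↔V).
p = 8/20 = 0.400000.
d = −ln(1 − 0.400000) = −ln(0.600000) = 0.5108.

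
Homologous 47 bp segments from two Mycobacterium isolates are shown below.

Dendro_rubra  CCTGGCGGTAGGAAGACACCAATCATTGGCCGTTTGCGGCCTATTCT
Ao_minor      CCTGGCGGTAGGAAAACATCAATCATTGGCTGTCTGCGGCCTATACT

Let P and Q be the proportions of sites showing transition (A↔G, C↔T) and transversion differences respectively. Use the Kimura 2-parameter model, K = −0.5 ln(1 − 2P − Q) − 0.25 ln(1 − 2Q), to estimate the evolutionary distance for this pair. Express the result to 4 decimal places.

The sequences differ at positions 15 (G/A, transition), 19 (C/T, transition), 31 (C/T, transition), 34 (T/C, transition), 45 (T/A, transversion).
Of the 5 differences, 4 transitions and 1 transversion over 47 sites: P = 4/47 = 0.085106, Q = 1/47 = 0.021277.
d = −0.5·ln(0.808511) − 0.25·ln(0.957446) = −0.5·(-0.212561) − 0.25·(-0.043486) = 0.1172.

0.1172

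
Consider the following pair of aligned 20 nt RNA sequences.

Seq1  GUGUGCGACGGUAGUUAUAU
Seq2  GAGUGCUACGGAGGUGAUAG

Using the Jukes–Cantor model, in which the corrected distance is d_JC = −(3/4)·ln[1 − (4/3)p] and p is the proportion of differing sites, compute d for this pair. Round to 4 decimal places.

The sequences differ at positions 2 (U/A), 7 (G/U), 12 (U/A), 13 (A/G), 16 (U/G), 20 (U/G).
p = 6/20 = 0.300000.
d = −0.75 · ln(1 − (4/3)·0.300000) = −0.75 · ln(0.600000) = −0.75 · (-0.510826) = 0.3831.

0.3831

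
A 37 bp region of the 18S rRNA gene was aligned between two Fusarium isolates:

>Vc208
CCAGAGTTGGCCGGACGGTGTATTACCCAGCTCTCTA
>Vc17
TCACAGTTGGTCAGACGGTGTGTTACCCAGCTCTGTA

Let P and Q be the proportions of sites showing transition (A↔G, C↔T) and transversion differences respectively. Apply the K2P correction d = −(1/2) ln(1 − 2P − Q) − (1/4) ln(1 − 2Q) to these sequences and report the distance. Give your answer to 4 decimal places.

0.1861

Differing sites — 1:C/T (Ti); 4:G/C (Tv); 11:C/T (Ti); 13:G/A (Ti); 22:A/G (Ti); 35:C/G (Tv).
Of the 6 differences, 4 transitions and 2 transversions over 37 sites: P = 4/37 = 0.108108, Q = 2/37 = 0.054054.
d = −0.5·ln(0.729730) − 0.25·ln(0.891892) = −0.5·(-0.315081) − 0.25·(-0.114410) = 0.1861.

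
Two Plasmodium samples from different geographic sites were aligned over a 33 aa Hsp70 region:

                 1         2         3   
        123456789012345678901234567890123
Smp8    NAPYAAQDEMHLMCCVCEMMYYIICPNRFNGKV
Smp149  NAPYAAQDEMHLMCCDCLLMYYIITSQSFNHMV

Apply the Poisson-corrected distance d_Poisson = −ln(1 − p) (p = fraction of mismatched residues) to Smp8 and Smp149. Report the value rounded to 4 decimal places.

0.3185

Differing sites — 16:V/D; 18:E/L; 19:M/L; 25:C/T; 26:P/S; 27:N/Q; 28:R/S; 31:G/H; 32:K/M.
p = 9/33 = 0.272727.
d = −ln(1 − 0.272727) = −ln(0.727273) = 0.3185.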